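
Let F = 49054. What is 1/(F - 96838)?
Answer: -1/47784 ≈ -2.0928e-5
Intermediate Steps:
1/(F - 96838) = 1/(49054 - 96838) = 1/(-47784) = -1/47784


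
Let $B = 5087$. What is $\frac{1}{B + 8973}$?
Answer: $\frac{1}{14060} \approx 7.1124 \cdot 10^{-5}$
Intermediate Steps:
$\frac{1}{B + 8973} = \frac{1}{5087 + 8973} = \frac{1}{14060}$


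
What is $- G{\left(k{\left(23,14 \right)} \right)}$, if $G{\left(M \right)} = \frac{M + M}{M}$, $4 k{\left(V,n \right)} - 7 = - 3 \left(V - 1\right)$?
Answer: $-2$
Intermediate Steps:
$k{\left(V,n \right)} = \frac{5}{2} - \frac{3 V}{4}$ ($k{\left(V,n \right)} = \frac{7}{4} + \frac{\left(-3\right) \left(V - 1\right)}{4} = \frac{7}{4} + \frac{\left(-3\right) \left(-1 + V\right)}{4} = \frac{7}{4} + \frac{3 - 3 V}{4} = \frac{7}{4} - \left(- \frac{3}{4} + \frac{3 V}{4}\right) = \frac{5}{2} - \frac{3 V}{4}$)
$G{\left(M \right)} = 2$ ($G{\left(M \right)} = \frac{2 M}{M} = 2$)
$- G{\left(k{\left(23,14 \right)} \right)} = \left(-1\right) 2 = -2$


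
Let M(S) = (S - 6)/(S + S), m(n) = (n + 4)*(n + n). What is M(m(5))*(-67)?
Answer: -469/15 ≈ -31.267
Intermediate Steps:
m(n) = 2*n*(4 + n) (m(n) = (4 + n)*(2*n) = 2*n*(4 + n))
M(S) = (-6 + S)/(2*S) (M(S) = (-6 + S)/((2*S)) = (-6 + S)*(1/(2*S)) = (-6 + S)/(2*S))
M(m(5))*(-67) = ((-6 + 2*5*(4 + 5))/(2*((2*5*(4 + 5)))))*(-67) = ((-6 + 2*5*9)/(2*((2*5*9))))*(-67) = ((1/2)*(-6 + 90)/90)*(-67) = ((1/2)*(1/90)*84)*(-67) = (7/15)*(-67) = -469/15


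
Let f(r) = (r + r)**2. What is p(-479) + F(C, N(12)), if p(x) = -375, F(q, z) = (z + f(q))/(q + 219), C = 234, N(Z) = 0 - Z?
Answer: 16379/151 ≈ 108.47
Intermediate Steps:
f(r) = 4*r**2 (f(r) = (2*r)**2 = 4*r**2)
N(Z) = -Z
F(q, z) = (z + 4*q**2)/(219 + q) (F(q, z) = (z + 4*q**2)/(q + 219) = (z + 4*q**2)/(219 + q))
p(-479) + F(C, N(12)) = -375 + (-1*12 + 4*234**2)/(219 + 234) = -375 + (-12 + 4*54756)/453 = -375 + (-12 + 219024)/453 = -375 + (1/453)*219012 = -375 + 73004/151 = 16379/151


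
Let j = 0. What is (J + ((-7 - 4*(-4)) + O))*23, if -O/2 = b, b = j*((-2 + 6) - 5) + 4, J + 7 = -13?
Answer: -437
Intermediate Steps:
J = -20 (J = -7 - 13 = -20)
b = 4 (b = 0*((-2 + 6) - 5) + 4 = 0*(4 - 5) + 4 = 0*(-1) + 4 = 0 + 4 = 4)
O = -8 (O = -2*4 = -8)
(J + ((-7 - 4*(-4)) + O))*23 = (-20 + ((-7 - 4*(-4)) - 8))*23 = (-20 + ((-7 + 16) - 8))*23 = (-20 + (9 - 8))*23 = (-20 + 1)*23 = -19*23 = -437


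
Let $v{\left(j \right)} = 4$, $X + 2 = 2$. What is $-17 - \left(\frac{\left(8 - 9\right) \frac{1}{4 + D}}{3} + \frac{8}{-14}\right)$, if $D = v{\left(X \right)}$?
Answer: $- \frac{2753}{168} \approx -16.387$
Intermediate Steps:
$X = 0$ ($X = -2 + 2 = 0$)
$D = 4$
$-17 - \left(\frac{\left(8 - 9\right) \frac{1}{4 + D}}{3} + \frac{8}{-14}\right) = -17 - \left(\frac{\left(8 - 9\right) \frac{1}{4 + 4}}{3} + \frac{8}{-14}\right) = -17 - \left(- \frac{1}{8} \cdot \frac{1}{3} + 8 \left(- \frac{1}{14}\right)\right) = -17 - \left(\left(-1\right) \frac{1}{8} \cdot \frac{1}{3} - \frac{4}{7}\right) = -17 - \left(\left(- \frac{1}{8}\right) \frac{1}{3} - \frac{4}{7}\right) = -17 - \left(- \frac{1}{24} - \frac{4}{7}\right) = -17 - - \frac{103}{168} = -17 + \frac{103}{168} = - \frac{2753}{168}$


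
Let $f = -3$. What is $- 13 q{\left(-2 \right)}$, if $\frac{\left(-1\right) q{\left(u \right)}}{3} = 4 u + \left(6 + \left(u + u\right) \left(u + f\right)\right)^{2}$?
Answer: $26052$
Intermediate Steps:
$q{\left(u \right)} = - 12 u - 3 \left(6 + 2 u \left(-3 + u\right)\right)^{2}$ ($q{\left(u \right)} = - 3 \left(4 u + \left(6 + \left(u + u\right) \left(u - 3\right)\right)^{2}\right) = - 3 \left(4 u + \left(6 + 2 u \left(-3 + u\right)\right)^{2}\right) = - 3 \left(\left(6 + 2 u \left(-3 + u\right)\right)^{2} + 4 u\right) = - 12 u - 3 \left(6 + 2 u \left(-3 + u\right)\right)^{2}$)
$- 13 q{\left(-2 \right)} = - 13 \left(\left(-12\right) \left(-2\right) - 12 \left(3 + \left(-2\right)^{2} - -6\right)^{2}\right) = - 13 \left(24 - 12 \left(3 + 4 + 6\right)^{2}\right) = - 13 \left(24 - 12 \cdot 13^{2}\right) = - 13 \left(24 - 2028\right) = \left(-13\right) \left(-2004\right) = 26052$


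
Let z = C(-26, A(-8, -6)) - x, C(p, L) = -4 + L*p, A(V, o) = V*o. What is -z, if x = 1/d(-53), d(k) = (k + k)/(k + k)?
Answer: 1253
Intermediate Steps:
d(k) = 1 (d(k) = (2*k)/((2*k)) = (2*k)*(1/(2*k)) = 1)
x = 1 (x = 1/1 = 1)
z = -1253 (z = (-4 - 8*(-6)*(-26)) - 1*1 = (-4 + 48*(-26)) - 1 = (-4 - 1248) - 1 = -1252 - 1 = -1253)
-z = -1*(-1253) = 1253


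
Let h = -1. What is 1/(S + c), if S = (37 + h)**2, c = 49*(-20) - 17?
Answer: 1/299 ≈ 0.0033445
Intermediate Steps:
c = -997 (c = -980 - 17 = -997)
S = 1296 (S = (37 - 1)**2 = 36**2 = 1296)
1/(S + c) = 1/(1296 - 997) = 1/299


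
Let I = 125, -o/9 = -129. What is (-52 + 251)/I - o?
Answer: -144926/125 ≈ -1159.4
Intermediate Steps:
o = 1161 (o = -9*(-129) = 1161)
(-52 + 251)/I - o = (-52 + 251)/125 - 1*1161 = 199*(1/125) - 1161 = 199/125 - 1161 = -144926/125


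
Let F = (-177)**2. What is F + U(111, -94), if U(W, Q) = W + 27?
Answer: 31467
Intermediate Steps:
U(W, Q) = 27 + W
F = 31329
F + U(111, -94) = 31329 + (27 + 111) = 31329 + 138 = 31467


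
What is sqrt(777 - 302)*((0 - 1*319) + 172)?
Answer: -735*sqrt(19) ≈ -3203.8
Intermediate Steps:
sqrt(777 - 302)*((0 - 1*319) + 172) = sqrt(475)*((0 - 319) + 172) = (5*sqrt(19))*(-319 + 172) = (5*sqrt(19))*(-147) = -735*sqrt(19)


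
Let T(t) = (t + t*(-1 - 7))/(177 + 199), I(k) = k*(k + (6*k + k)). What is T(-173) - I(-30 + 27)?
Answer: -25861/376 ≈ -68.779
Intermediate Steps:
I(k) = 8*k**2 (I(k) = k*(k + 7*k) = k*(8*k) = 8*k**2)
T(t) = -7*t/376 (T(t) = (t + t*(-8))/376 = (t - 8*t)/376 = (-7*t)/376 = -7*t/376)
T(-173) - I(-30 + 27) = -7/376*(-173) - 8*(-30 + 27)**2 = 1211/376 - 8*(-3)**2 = 1211/376 - 8*9 = 1211/376 - 1*72 = 1211/376 - 72 = -25861/376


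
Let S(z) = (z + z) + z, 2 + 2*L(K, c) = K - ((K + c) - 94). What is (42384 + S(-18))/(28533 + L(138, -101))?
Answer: 84660/57259 ≈ 1.4785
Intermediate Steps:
L(K, c) = 46 - c/2 (L(K, c) = -1 + (K - ((K + c) - 94))/2 = -1 + (K - (-94 + K + c))/2 = -1 + (K + (94 - K - c))/2 = -1 + (94 - c)/2 = -1 + (47 - c/2) = 46 - c/2)
S(z) = 3*z (S(z) = 2*z + z = 3*z)
(42384 + S(-18))/(28533 + L(138, -101)) = (42384 + 3*(-18))/(28533 + (46 - ½*(-101))) = (42384 - 54)/(28533 + (46 + 101/2)) = 42330/(28533 + 193/2) = 42330/(57259/2) = 42330*(2/57259) = 84660/57259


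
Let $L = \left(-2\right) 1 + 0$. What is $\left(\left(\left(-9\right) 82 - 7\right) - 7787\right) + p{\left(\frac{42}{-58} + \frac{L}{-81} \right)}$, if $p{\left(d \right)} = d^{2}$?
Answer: $- \frac{47075178683}{5517801} \approx -8531.5$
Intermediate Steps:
$L = -2$ ($L = -2 + 0 = -2$)
$\left(\left(\left(-9\right) 82 - 7\right) - 7787\right) + p{\left(\frac{42}{-58} + \frac{L}{-81} \right)} = \left(\left(\left(-9\right) 82 - 7\right) - 7787\right) + \left(\frac{42}{-58} - \frac{2}{-81}\right)^{2} = \left(\left(-738 - 7\right) - 7787\right) + \left(42 \left(- \frac{1}{58}\right) - - \frac{2}{81}\right)^{2} = \left(-745 - 7787\right) + \left(- \frac{21}{29} + \frac{2}{81}\right)^{2} = -8532 + \left(- \frac{1643}{2349}\right)^{2} = -8532 + \frac{2699449}{5517801} = - \frac{47075178683}{5517801}$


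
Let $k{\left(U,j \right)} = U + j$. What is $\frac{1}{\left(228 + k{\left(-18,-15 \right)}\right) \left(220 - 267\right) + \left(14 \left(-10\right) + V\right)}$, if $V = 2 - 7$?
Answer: $- \frac{1}{9310} \approx -0.00010741$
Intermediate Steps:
$V = -5$ ($V = 2 - 7 = -5$)
$\frac{1}{\left(228 + k{\left(-18,-15 \right)}\right) \left(220 - 267\right) + \left(14 \left(-10\right) + V\right)} = \frac{1}{\left(228 - 33\right) \left(220 - 267\right) + \left(14 \left(-10\right) - 5\right)} = \frac{1}{\left(228 - 33\right) \left(-47\right) - 145} = \frac{1}{195 \left(-47\right) - 145} = \frac{1}{-9165 - 145} = \frac{1}{-9310} = - \frac{1}{9310}$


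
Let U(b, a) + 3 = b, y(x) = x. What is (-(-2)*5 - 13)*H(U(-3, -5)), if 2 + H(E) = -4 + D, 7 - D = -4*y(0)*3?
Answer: -3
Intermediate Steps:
U(b, a) = -3 + b
D = 7 (D = 7 - (-4*0)*3 = 7 - 0*3 = 7 - 1*0 = 7 + 0 = 7)
H(E) = 1 (H(E) = -2 + (-4 + 7) = -2 + 3 = 1)
(-(-2)*5 - 13)*H(U(-3, -5)) = (-(-2)*5 - 13)*1 = (-2*(-5) - 13)*1 = (10 - 13)*1 = -3*1 = -3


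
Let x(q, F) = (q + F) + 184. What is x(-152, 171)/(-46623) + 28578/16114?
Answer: 664560476/375641511 ≈ 1.7691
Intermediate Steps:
x(q, F) = 184 + F + q (x(q, F) = (F + q) + 184 = 184 + F + q)
x(-152, 171)/(-46623) + 28578/16114 = (184 + 171 - 152)/(-46623) + 28578/16114 = 203*(-1/46623) + 28578*(1/16114) = -203/46623 + 14289/8057 = 664560476/375641511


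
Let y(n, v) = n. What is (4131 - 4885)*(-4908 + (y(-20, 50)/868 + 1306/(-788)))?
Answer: 158252481335/42749 ≈ 3.7019e+6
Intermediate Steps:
(4131 - 4885)*(-4908 + (y(-20, 50)/868 + 1306/(-788))) = (4131 - 4885)*(-4908 + (-20/868 + 1306/(-788))) = -754*(-4908 + (-20*1/868 + 1306*(-1/788))) = -754*(-4908 + (-5/217 - 653/394)) = -754*(-4908 - 143671/85498) = -754*(-419767855/85498) = 158252481335/42749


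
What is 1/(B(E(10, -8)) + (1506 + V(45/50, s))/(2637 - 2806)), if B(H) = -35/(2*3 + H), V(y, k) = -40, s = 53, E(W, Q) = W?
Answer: -2704/29371 ≈ -0.092064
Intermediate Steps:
B(H) = -35/(6 + H)
1/(B(E(10, -8)) + (1506 + V(45/50, s))/(2637 - 2806)) = 1/(-35/(6 + 10) + (1506 - 40)/(2637 - 2806)) = 1/(-35/16 + 1466/(-169)) = 1/(-35*1/16 + 1466*(-1/169)) = 1/(-35/16 - 1466/169) = 1/(-29371/2704) = -2704/29371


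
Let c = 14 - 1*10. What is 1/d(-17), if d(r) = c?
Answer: 1/4 ≈ 0.25000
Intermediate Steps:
c = 4 (c = 14 - 10 = 4)
d(r) = 4
1/d(-17) = 1/4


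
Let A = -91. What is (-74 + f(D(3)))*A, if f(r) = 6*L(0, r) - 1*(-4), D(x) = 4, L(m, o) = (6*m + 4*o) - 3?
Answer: -728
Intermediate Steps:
L(m, o) = -3 + 4*o + 6*m (L(m, o) = (4*o + 6*m) - 3 = -3 + 4*o + 6*m)
f(r) = -14 + 24*r (f(r) = 6*(-3 + 4*r + 6*0) - 1*(-4) = 6*(-3 + 4*r + 0) + 4 = 6*(-3 + 4*r) + 4 = (-18 + 24*r) + 4 = -14 + 24*r)
(-74 + f(D(3)))*A = (-74 + (-14 + 24*4))*(-91) = (-74 + (-14 + 96))*(-91) = (-74 + 82)*(-91) = 8*(-91) = -728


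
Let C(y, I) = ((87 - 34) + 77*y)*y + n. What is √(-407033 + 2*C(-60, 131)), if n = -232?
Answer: √140543 ≈ 374.89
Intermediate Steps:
C(y, I) = -232 + y*(53 + 77*y) (C(y, I) = ((87 - 34) + 77*y)*y - 232 = (53 + 77*y)*y - 232 = y*(53 + 77*y) - 232 = -232 + y*(53 + 77*y))
√(-407033 + 2*C(-60, 131)) = √(-407033 + 2*(-232 + 53*(-60) + 77*(-60)²)) = √(-407033 + 2*(-232 - 3180 + 77*3600)) = √(-407033 + 2*(-232 - 3180 + 277200)) = √(-407033 + 2*273788) = √(-407033 + 547576) = √140543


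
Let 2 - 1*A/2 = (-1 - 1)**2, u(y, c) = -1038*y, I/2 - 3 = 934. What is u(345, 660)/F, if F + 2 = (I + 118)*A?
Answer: 35811/797 ≈ 44.932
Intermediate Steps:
I = 1874 (I = 6 + 2*934 = 6 + 1868 = 1874)
A = -4 (A = 4 - 2*(-1 - 1)**2 = 4 - 2*(-2)**2 = 4 - 2*4 = 4 - 8 = -4)
F = -7970 (F = -2 + (1874 + 118)*(-4) = -2 + 1992*(-4) = -2 - 7968 = -7970)
u(345, 660)/F = -1038*345/(-7970) = -358110*(-1/7970) = 35811/797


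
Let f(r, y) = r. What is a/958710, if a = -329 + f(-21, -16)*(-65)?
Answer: 518/479355 ≈ 0.0010806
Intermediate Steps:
a = 1036 (a = -329 - 21*(-65) = -329 + 1365 = 1036)
a/958710 = 1036/958710 = 1036*(1/958710) = 518/479355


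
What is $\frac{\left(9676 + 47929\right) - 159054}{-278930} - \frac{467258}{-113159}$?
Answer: $\frac{141812141331}{31563439870} \approx 4.4929$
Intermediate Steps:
$\frac{\left(9676 + 47929\right) - 159054}{-278930} - \frac{467258}{-113159} = \left(57605 - 159054\right) \left(- \frac{1}{278930}\right) - - \frac{467258}{113159} = \left(-101449\right) \left(- \frac{1}{278930}\right) + \frac{467258}{113159} = \frac{101449}{278930} + \frac{467258}{113159} = \frac{141812141331}{31563439870}$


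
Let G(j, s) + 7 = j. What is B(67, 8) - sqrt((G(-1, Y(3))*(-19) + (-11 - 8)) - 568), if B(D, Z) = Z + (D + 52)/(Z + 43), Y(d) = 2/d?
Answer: 31/3 - I*sqrt(435) ≈ 10.333 - 20.857*I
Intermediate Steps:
G(j, s) = -7 + j
B(D, Z) = Z + (52 + D)/(43 + Z)
B(67, 8) - sqrt((G(-1, Y(3))*(-19) + (-11 - 8)) - 568) = (52 + 67 + 8**2 + 43*8)/(43 + 8) - sqrt(((-7 - 1)*(-19) + (-11 - 8)) - 568) = (52 + 67 + 64 + 344)/51 - sqrt((-8*(-19) - 19) - 568) = (1/51)*527 - sqrt((152 - 19) - 568) = 31/3 - sqrt(133 - 568) = 31/3 - sqrt(-435) = 31/3 - I*sqrt(435)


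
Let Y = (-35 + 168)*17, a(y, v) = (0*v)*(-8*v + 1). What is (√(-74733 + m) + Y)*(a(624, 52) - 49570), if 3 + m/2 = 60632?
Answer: -112077770 - 247850*√1861 ≈ -1.2277e+8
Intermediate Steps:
m = 121258 (m = -6 + 2*60632 = -6 + 121264 = 121258)
a(y, v) = 0 (a(y, v) = 0*(1 - 8*v) = 0)
Y = 2261 (Y = 133*17 = 2261)
(√(-74733 + m) + Y)*(a(624, 52) - 49570) = (√(-74733 + 121258) + 2261)*(0 - 49570) = (√46525 + 2261)*(-49570) = (5*√1861 + 2261)*(-49570) = (2261 + 5*√1861)*(-49570) = -112077770 - 247850*√1861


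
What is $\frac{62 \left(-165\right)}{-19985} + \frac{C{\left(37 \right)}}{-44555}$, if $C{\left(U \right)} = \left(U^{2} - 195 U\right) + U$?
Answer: $\frac{2334247}{3634415} \approx 0.64226$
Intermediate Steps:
$C{\left(U \right)} = U^{2} - 194 U$
$\frac{62 \left(-165\right)}{-19985} + \frac{C{\left(37 \right)}}{-44555} = \frac{62 \left(-165\right)}{-19985} + \frac{37 \left(-194 + 37\right)}{-44555} = \left(-10230\right) \left(- \frac{1}{19985}\right) + 37 \left(-157\right) \left(- \frac{1}{44555}\right) = \frac{2046}{3997} - - \frac{5809}{44555} = \frac{2046}{3997} + \frac{5809}{44555} = \frac{2334247}{3634415}$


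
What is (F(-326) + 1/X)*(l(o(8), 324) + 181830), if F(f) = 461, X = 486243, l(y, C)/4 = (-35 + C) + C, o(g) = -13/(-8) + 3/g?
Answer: 41308288978768/486243 ≈ 8.4954e+7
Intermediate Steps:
o(g) = 13/8 + 3/g (o(g) = -13*(-⅛) + 3/g = 13/8 + 3/g)
l(y, C) = -140 + 8*C (l(y, C) = 4*((-35 + C) + C) = 4*(-35 + 2*C) = -140 + 8*C)
(F(-326) + 1/X)*(l(o(8), 324) + 181830) = (461 + 1/486243)*((-140 + 8*324) + 181830) = (461 + 1/486243)*((-140 + 2592) + 181830) = 224158024*(2452 + 181830)/486243 = (224158024/486243)*184282 = 41308288978768/486243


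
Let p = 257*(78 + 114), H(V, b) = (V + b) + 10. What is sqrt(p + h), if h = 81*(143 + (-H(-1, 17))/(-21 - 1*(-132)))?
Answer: sqrt(83383089)/37 ≈ 246.80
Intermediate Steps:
H(V, b) = 10 + V + b
p = 49344 (p = 257*192 = 49344)
h = 427869/37 (h = 81*(143 + (-(10 - 1 + 17))/(-21 - 1*(-132))) = 81*(143 + (-1*26)/(-21 + 132)) = 81*(143 - 26/111) = 81*(15847/111) = 427869/37 ≈ 11564.)
sqrt(p + h) = sqrt(49344 + 427869/37) = sqrt(2253597/37) = sqrt(83383089)/37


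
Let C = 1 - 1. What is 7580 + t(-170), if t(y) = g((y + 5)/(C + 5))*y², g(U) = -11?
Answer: -310320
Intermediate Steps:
C = 0
t(y) = -11*y²
7580 + t(-170) = 7580 - 11*(-170)² = 7580 - 11*28900 = 7580 - 317900 = -310320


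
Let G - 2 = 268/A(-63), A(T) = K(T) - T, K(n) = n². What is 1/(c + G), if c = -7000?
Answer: -1008/7053917 ≈ -0.00014290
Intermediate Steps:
A(T) = T² - T
G = 2083/1008 (G = 2 + 268/((-63*(-1 - 63))) = 2 + 268/((-63*(-64))) = 2 + 268/4032 = 2 + 268*(1/4032) = 2 + 67/1008 = 2083/1008 ≈ 2.0665)
1/(c + G) = 1/(-7000 + 2083/1008) = 1/(-7053917/1008) = -1008/7053917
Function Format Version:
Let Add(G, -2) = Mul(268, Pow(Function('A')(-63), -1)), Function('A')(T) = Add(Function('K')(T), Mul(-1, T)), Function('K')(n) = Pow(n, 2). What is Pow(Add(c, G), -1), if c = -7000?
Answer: Rational(-1008, 7053917) ≈ -0.00014290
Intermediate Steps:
Function('A')(T) = Add(Pow(T, 2), Mul(-1, T))
G = Rational(2083, 1008) (G = Add(2, Mul(268, Pow(Mul(-63, Add(-1, -63)), -1))) = Add(2, Mul(268, Pow(Mul(-63, -64), -1))) = Add(2, Mul(268, Pow(4032, -1))) = Add(2, Mul(268, Rational(1, 4032))) = Add(2, Rational(67, 1008)) = Rational(2083, 1008) ≈ 2.0665)
Pow(Add(c, G), -1) = Pow(Add(-7000, Rational(2083, 1008)), -1) = Pow(Rational(-7053917, 1008), -1) = Rational(-1008, 7053917)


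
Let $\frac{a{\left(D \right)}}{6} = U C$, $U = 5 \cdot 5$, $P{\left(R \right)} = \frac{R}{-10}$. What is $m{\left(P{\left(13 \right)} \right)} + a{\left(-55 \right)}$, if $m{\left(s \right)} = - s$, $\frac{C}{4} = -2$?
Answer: $- \frac{11987}{10} \approx -1198.7$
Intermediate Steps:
$C = -8$ ($C = 4 \left(-2\right) = -8$)
$P{\left(R \right)} = - \frac{R}{10}$ ($P{\left(R \right)} = R \left(- \frac{1}{10}\right) = - \frac{R}{10}$)
$U = 25$
$a{\left(D \right)} = -1200$ ($a{\left(D \right)} = 6 \cdot 25 \left(-8\right) = 6 \left(-200\right) = -1200$)
$m{\left(P{\left(13 \right)} \right)} + a{\left(-55 \right)} = - \frac{\left(-1\right) 13}{10} - 1200 = \left(-1\right) \left(- \frac{13}{10}\right) - 1200 = \frac{13}{10} - 1200 = - \frac{11987}{10}$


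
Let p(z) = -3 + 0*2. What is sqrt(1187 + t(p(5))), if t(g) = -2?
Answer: sqrt(1185) ≈ 34.424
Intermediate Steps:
p(z) = -3 (p(z) = -3 + 0 = -3)
sqrt(1187 + t(p(5))) = sqrt(1187 - 2) = sqrt(1185)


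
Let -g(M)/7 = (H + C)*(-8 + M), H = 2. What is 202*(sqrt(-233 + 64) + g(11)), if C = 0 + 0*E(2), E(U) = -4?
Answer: -8484 + 2626*I ≈ -8484.0 + 2626.0*I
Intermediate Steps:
C = 0 (C = 0 + 0*(-4) = 0 + 0 = 0)
g(M) = 112 - 14*M (g(M) = -7*(2 + 0)*(-8 + M) = -14*(-8 + M) = -7*(-16 + 2*M) = 112 - 14*M)
202*(sqrt(-233 + 64) + g(11)) = 202*(sqrt(-233 + 64) + (112 - 14*11)) = 202*(sqrt(-169) + (112 - 154)) = 202*(13*I - 42) = 202*(-42 + 13*I) = -8484 + 2626*I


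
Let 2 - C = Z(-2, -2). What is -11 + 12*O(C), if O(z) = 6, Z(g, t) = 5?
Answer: 61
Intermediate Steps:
C = -3 (C = 2 - 1*5 = 2 - 5 = -3)
-11 + 12*O(C) = -11 + 12*6 = -11 + 72 = 61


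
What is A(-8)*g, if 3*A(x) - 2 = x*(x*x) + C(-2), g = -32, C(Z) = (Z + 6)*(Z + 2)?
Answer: 5440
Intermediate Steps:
C(Z) = (2 + Z)*(6 + Z) (C(Z) = (6 + Z)*(2 + Z) = (2 + Z)*(6 + Z))
A(x) = 2/3 + x**3/3 (A(x) = 2/3 + (x*(x*x) + (12 + (-2)**2 + 8*(-2)))/3 = 2/3 + (x*x**2 + (12 + 4 - 16))/3 = 2/3 + (x**3 + 0)/3 = 2/3 + x**3/3)
A(-8)*g = (2/3 + (1/3)*(-8)**3)*(-32) = (2/3 + (1/3)*(-512))*(-32) = (2/3 - 512/3)*(-32) = -170*(-32) = 5440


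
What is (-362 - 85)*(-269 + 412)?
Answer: -63921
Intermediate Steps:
(-362 - 85)*(-269 + 412) = -447*143 = -63921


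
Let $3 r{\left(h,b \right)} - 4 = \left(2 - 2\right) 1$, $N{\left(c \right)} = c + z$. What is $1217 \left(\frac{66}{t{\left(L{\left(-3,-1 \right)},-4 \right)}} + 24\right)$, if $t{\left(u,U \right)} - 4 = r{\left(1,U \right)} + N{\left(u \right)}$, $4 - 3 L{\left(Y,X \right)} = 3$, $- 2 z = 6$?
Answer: $\frac{237315}{4} \approx 59329.0$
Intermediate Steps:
$z = -3$ ($z = \left(- \frac{1}{2}\right) 6 = -3$)
$N{\left(c \right)} = -3 + c$ ($N{\left(c \right)} = c - 3 = -3 + c$)
$L{\left(Y,X \right)} = \frac{1}{3}$ ($L{\left(Y,X \right)} = \frac{4}{3} - 1 = \frac{1}{3}$)
$r{\left(h,b \right)} = \frac{4}{3}$ ($r{\left(h,b \right)} = \frac{4}{3} + \frac{\left(2 - 2\right) 1}{3} = \frac{4}{3} + \frac{0 \cdot 1}{3} = \frac{4}{3} + \frac{1}{3} \cdot 0 = \frac{4}{3} + 0 = \frac{4}{3}$)
$t{\left(u,U \right)} = \frac{7}{3} + u$ ($t{\left(u,U \right)} = 4 + \left(\frac{4}{3} + \left(-3 + u\right)\right) = 4 + \left(- \frac{5}{3} + u\right) = \frac{7}{3} + u$)
$1217 \left(\frac{66}{t{\left(L{\left(-3,-1 \right)},-4 \right)}} + 24\right) = 1217 \left(\frac{66}{\frac{7}{3} + \frac{1}{3}} + 24\right) = 1217 \left(\frac{66}{\frac{8}{3}} + 24\right) = 1217 \left(66 \cdot \frac{3}{8} + 24\right) = 1217 \left(\frac{99}{4} + 24\right) = 1217 \cdot \frac{195}{4} = \frac{237315}{4}$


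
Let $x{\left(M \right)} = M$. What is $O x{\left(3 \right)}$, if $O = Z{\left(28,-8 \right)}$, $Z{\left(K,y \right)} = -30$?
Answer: $-90$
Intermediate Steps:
$O = -30$
$O x{\left(3 \right)} = \left(-30\right) 3 = -90$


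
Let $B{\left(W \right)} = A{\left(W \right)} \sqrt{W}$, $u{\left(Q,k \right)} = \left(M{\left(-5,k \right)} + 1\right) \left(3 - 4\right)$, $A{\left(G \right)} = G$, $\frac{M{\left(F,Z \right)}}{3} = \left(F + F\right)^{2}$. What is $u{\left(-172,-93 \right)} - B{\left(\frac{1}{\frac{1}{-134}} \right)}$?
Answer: $-301 + 134 i \sqrt{134} \approx -301.0 + 1551.2 i$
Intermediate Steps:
$M{\left(F,Z \right)} = 12 F^{2}$ ($M{\left(F,Z \right)} = 3 \left(F + F\right)^{2} = 3 \left(2 F\right)^{2} = 3 \cdot 4 F^{2} = 12 F^{2}$)
$u{\left(Q,k \right)} = -301$ ($u{\left(Q,k \right)} = \left(12 \left(-5\right)^{2} + 1\right) \left(3 - 4\right) = \left(12 \cdot 25 + 1\right) \left(-1\right) = \left(300 + 1\right) \left(-1\right) = 301 \left(-1\right) = -301$)
$B{\left(W \right)} = W^{\frac{3}{2}}$ ($B{\left(W \right)} = W \sqrt{W} = W^{\frac{3}{2}}$)
$u{\left(-172,-93 \right)} - B{\left(\frac{1}{\frac{1}{-134}} \right)} = -301 - \left(\frac{1}{\frac{1}{-134}}\right)^{\frac{3}{2}} = -301 - \left(\frac{1}{- \frac{1}{134}}\right)^{\frac{3}{2}} = -301 - \left(-134\right)^{\frac{3}{2}} = -301 - - 134 i \sqrt{134} = -301 + 134 i \sqrt{134}$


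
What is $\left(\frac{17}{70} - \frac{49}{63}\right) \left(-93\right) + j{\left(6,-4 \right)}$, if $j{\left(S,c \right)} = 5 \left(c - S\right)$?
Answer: $- \frac{53}{210} \approx -0.25238$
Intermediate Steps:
$j{\left(S,c \right)} = - 5 S + 5 c$
$\left(\frac{17}{70} - \frac{49}{63}\right) \left(-93\right) + j{\left(6,-4 \right)} = \left(\frac{17}{70} - \frac{49}{63}\right) \left(-93\right) + \left(\left(-5\right) 6 + 5 \left(-4\right)\right) = \left(17 \cdot \frac{1}{70} - \frac{7}{9}\right) \left(-93\right) - 50 = \left(\frac{17}{70} - \frac{7}{9}\right) \left(-93\right) - 50 = \left(- \frac{337}{630}\right) \left(-93\right) - 50 = \frac{10447}{210} - 50 = - \frac{53}{210}$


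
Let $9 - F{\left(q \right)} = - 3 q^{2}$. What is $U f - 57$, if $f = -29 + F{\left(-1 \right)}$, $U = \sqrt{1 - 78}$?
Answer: $-57 - 17 i \sqrt{77} \approx -57.0 - 149.17 i$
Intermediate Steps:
$F{\left(q \right)} = 9 + 3 q^{2}$ ($F{\left(q \right)} = 9 - - 3 q^{2} = 9 + 3 q^{2}$)
$U = i \sqrt{77}$ ($U = \sqrt{-77} = i \sqrt{77} \approx 8.775 i$)
$f = -17$ ($f = -29 + \left(9 + 3 \left(-1\right)^{2}\right) = -29 + \left(9 + 3 \cdot 1\right) = -29 + \left(9 + 3\right) = -29 + 12 = -17$)
$U f - 57 = i \sqrt{77} \left(-17\right) - 57 = - 17 i \sqrt{77} - 57 = -57 - 17 i \sqrt{77}$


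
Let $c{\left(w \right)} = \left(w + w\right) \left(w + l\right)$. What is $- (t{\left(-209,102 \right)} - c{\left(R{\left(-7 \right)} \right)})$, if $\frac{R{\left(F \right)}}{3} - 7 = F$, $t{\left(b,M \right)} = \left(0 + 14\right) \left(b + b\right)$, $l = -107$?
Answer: $5852$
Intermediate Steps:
$t{\left(b,M \right)} = 28 b$ ($t{\left(b,M \right)} = 14 \cdot 2 b = 28 b$)
$R{\left(F \right)} = 21 + 3 F$
$c{\left(w \right)} = 2 w \left(-107 + w\right)$ ($c{\left(w \right)} = \left(w + w\right) \left(w - 107\right) = 2 w \left(-107 + w\right)$)
$- (t{\left(-209,102 \right)} - c{\left(R{\left(-7 \right)} \right)}) = - (28 \left(-209\right) - 2 \left(21 + 3 \left(-7\right)\right) \left(-107 + \left(21 + 3 \left(-7\right)\right)\right)) = - (-5852 - 2 \left(21 - 21\right) \left(-107 + \left(21 - 21\right)\right)) = - (-5852 - 2 \cdot 0 \left(-107 + 0\right)) = - (-5852 - 2 \cdot 0 \left(-107\right)) = - (-5852 - 0) = - (-5852 + 0) = \left(-1\right) \left(-5852\right) = 5852$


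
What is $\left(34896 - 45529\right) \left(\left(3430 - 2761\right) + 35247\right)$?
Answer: $-381894828$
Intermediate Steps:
$\left(34896 - 45529\right) \left(\left(3430 - 2761\right) + 35247\right) = - 10633 \left(\left(3430 - 2761\right) + 35247\right) = - 10633 \left(669 + 35247\right) = \left(-10633\right) 35916 = -381894828$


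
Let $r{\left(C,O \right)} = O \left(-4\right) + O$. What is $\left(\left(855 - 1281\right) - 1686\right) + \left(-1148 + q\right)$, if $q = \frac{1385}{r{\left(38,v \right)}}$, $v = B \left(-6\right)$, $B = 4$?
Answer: $- \frac{233335}{72} \approx -3240.8$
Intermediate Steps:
$v = -24$ ($v = 4 \left(-6\right) = -24$)
$r{\left(C,O \right)} = - 3 O$ ($r{\left(C,O \right)} = - 4 O + O = - 3 O$)
$q = \frac{1385}{72}$ ($q = \frac{1385}{\left(-3\right) \left(-24\right)} = \frac{1385}{72} \approx 19.236$)
$\left(\left(855 - 1281\right) - 1686\right) + \left(-1148 + q\right) = \left(\left(855 - 1281\right) - 1686\right) + \left(-1148 + \frac{1385}{72}\right) = \left(-426 - 1686\right) - \frac{81271}{72} = -2112 - \frac{81271}{72} = - \frac{233335}{72}$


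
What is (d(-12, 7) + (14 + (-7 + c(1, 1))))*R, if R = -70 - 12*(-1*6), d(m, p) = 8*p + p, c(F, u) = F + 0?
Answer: 142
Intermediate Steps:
c(F, u) = F
d(m, p) = 9*p
R = 2 (R = -70 - 12*(-6) = -70 - 1*(-72) = -70 + 72 = 2)
(d(-12, 7) + (14 + (-7 + c(1, 1))))*R = (9*7 + (14 + (-7 + 1)))*2 = (63 + (14 - 6))*2 = (63 + 8)*2 = 71*2 = 142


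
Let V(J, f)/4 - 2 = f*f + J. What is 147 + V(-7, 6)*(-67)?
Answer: -8161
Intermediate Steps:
V(J, f) = 8 + 4*J + 4*f² (V(J, f) = 8 + 4*(f*f + J) = 8 + 4*(f² + J) = 8 + 4*(J + f²) = 8 + (4*J + 4*f²) = 8 + 4*J + 4*f²)
147 + V(-7, 6)*(-67) = 147 + (8 + 4*(-7) + 4*6²)*(-67) = 147 + (8 - 28 + 4*36)*(-67) = 147 + (8 - 28 + 144)*(-67) = 147 + 124*(-67) = 147 - 8308 = -8161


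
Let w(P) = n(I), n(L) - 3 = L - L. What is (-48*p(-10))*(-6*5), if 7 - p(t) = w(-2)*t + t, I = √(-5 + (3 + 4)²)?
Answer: 67680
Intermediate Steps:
I = 2*√11 (I = √(-5 + 7²) = √(-5 + 49) = √44 = 2*√11 ≈ 6.6332)
n(L) = 3 (n(L) = 3 + (L - L) = 3 + 0 = 3)
w(P) = 3
p(t) = 7 - 4*t (p(t) = 7 - (3*t + t) = 7 - 4*t)
(-48*p(-10))*(-6*5) = (-48*(7 - 4*(-10)))*(-6*5) = -48*(7 + 40)*(-30) = -48*47*(-30) = -2256*(-30) = 67680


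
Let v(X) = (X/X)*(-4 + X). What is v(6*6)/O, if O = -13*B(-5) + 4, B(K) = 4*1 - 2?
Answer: -16/11 ≈ -1.4545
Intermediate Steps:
B(K) = 2 (B(K) = 4 - 2 = 2)
v(X) = -4 + X (v(X) = 1*(-4 + X) = -4 + X)
O = -22 (O = -13*2 + 4 = -26 + 4 = -22)
v(6*6)/O = (-4 + 6*6)/(-22) = (-4 + 36)*(-1/22) = 32*(-1/22) = -16/11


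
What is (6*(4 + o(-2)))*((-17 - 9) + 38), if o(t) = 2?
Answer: 432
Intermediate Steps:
(6*(4 + o(-2)))*((-17 - 9) + 38) = (6*(4 + 2))*((-17 - 9) + 38) = (6*6)*(-26 + 38) = 36*12 = 432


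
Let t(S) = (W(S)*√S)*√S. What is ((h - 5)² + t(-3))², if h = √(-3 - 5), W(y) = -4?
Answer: 41 - 1160*I*√2 ≈ 41.0 - 1640.5*I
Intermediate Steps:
h = 2*I*√2 (h = √(-8) = 2*I*√2 ≈ 2.8284*I)
t(S) = -4*S (t(S) = (-4*√S)*√S = -4*S)
((h - 5)² + t(-3))² = ((2*I*√2 - 5)² - 4*(-3))² = ((-5 + 2*I*√2)² + 12)² = (12 + (-5 + 2*I*√2)²)²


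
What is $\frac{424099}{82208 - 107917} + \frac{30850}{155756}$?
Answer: $- \frac{32631420597}{2002165502} \approx -16.298$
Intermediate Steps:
$\frac{424099}{82208 - 107917} + \frac{30850}{155756} = \frac{424099}{82208 - 107917} + 30850 \cdot \frac{1}{155756} = \frac{424099}{-25709} + \frac{15425}{77878} = 424099 \left(- \frac{1}{25709}\right) + \frac{15425}{77878} = - \frac{424099}{25709} + \frac{15425}{77878} = - \frac{32631420597}{2002165502}$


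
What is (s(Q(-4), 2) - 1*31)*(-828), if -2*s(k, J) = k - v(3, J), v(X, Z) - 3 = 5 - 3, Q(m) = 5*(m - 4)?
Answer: 7038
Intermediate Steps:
Q(m) = -20 + 5*m (Q(m) = 5*(-4 + m) = -20 + 5*m)
v(X, Z) = 5 (v(X, Z) = 3 + (5 - 3) = 3 + 2 = 5)
s(k, J) = 5/2 - k/2 (s(k, J) = -(k - 1*5)/2 = -(k - 5)/2 = -(-5 + k)/2 = 5/2 - k/2)
(s(Q(-4), 2) - 1*31)*(-828) = ((5/2 - (-20 + 5*(-4))/2) - 1*31)*(-828) = ((5/2 - (-20 - 20)/2) - 31)*(-828) = ((5/2 - ½*(-40)) - 31)*(-828) = ((5/2 + 20) - 31)*(-828) = (45/2 - 31)*(-828) = -17/2*(-828) = 7038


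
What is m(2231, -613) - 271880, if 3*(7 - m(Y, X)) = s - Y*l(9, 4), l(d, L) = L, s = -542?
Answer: -806153/3 ≈ -2.6872e+5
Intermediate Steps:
m(Y, X) = 563/3 + 4*Y/3 (m(Y, X) = 7 - (-542 - Y*4)/3 = 7 - (-542 - 4*Y)/3 = 7 + (542/3 + 4*Y/3) = 563/3 + 4*Y/3)
m(2231, -613) - 271880 = (563/3 + (4/3)*2231) - 271880 = (563/3 + 8924/3) - 271880 = 9487/3 - 271880 = -806153/3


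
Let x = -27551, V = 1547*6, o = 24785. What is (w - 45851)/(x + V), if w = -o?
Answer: 70636/18269 ≈ 3.8664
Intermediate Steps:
V = 9282
w = -24785 (w = -1*24785 = -24785)
(w - 45851)/(x + V) = (-24785 - 45851)/(-27551 + 9282) = -70636/(-18269) = -70636*(-1/18269) = 70636/18269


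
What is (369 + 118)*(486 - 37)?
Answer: 218663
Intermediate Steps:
(369 + 118)*(486 - 37) = 487*449 = 218663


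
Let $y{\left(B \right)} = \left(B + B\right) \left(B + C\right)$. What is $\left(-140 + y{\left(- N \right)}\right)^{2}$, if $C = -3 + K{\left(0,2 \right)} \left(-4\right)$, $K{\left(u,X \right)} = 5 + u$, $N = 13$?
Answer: $633616$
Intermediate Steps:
$C = -23$ ($C = -3 + \left(5 + 0\right) \left(-4\right) = -3 + 5 \left(-4\right) = -3 - 20 = -23$)
$y{\left(B \right)} = 2 B \left(-23 + B\right)$ ($y{\left(B \right)} = \left(B + B\right) \left(B - 23\right) = 2 B \left(-23 + B\right)$)
$\left(-140 + y{\left(- N \right)}\right)^{2} = \left(-140 + 2 \left(\left(-1\right) 13\right) \left(-23 - 13\right)\right)^{2} = \left(-140 + 2 \left(-13\right) \left(-23 - 13\right)\right)^{2} = \left(-140 + 2 \left(-13\right) \left(-36\right)\right)^{2} = \left(-140 + 936\right)^{2} = 796^{2} = 633616$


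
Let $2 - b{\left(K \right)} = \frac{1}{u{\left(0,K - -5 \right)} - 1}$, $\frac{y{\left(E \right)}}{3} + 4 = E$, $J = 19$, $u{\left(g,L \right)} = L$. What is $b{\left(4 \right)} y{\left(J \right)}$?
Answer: $\frac{675}{8} \approx 84.375$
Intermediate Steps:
$y{\left(E \right)} = -12 + 3 E$
$b{\left(K \right)} = 2 - \frac{1}{4 + K}$ ($b{\left(K \right)} = 2 - \frac{1}{\left(K - -5\right) - 1} = 2 - \frac{1}{\left(K + 5\right) - 1} = 2 - \frac{1}{\left(5 + K\right) - 1} = 2 - \frac{1}{4 + K}$)
$b{\left(4 \right)} y{\left(J \right)} = \frac{7 + 2 \cdot 4}{4 + 4} \left(-12 + 3 \cdot 19\right) = \frac{7 + 8}{8} \left(-12 + 57\right) = \frac{1}{8} \cdot 15 \cdot 45 = \frac{15}{8} \cdot 45 = \frac{675}{8}$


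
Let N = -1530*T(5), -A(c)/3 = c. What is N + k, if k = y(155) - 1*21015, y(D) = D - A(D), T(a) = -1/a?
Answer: -20089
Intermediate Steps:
A(c) = -3*c
y(D) = 4*D (y(D) = D - (-3)*D = D + 3*D = 4*D)
N = 306 (N = -(-1530)/5 = -1530*(-1/5) = 306)
k = -20395 (k = 4*155 - 1*21015 = 620 - 21015 = -20395)
N + k = 306 - 20395 = -20089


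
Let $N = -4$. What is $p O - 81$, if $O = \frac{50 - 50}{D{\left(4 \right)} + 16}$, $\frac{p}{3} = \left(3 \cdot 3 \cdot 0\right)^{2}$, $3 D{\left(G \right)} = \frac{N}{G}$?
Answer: $-81$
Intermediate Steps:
$D{\left(G \right)} = - \frac{4}{3 G}$ ($D{\left(G \right)} = \frac{\left(-4\right) \frac{1}{G}}{3} = - \frac{4}{3 G}$)
$p = 0$ ($p = 3 \left(3 \cdot 3 \cdot 0\right)^{2} = 3 \left(9 \cdot 0\right)^{2} = 3 \cdot 0^{2} = 3 \cdot 0 = 0$)
$O = 0$ ($O = \frac{50 - 50}{- \frac{4}{3 \cdot 4} + 16} = \frac{0}{\left(- \frac{4}{3}\right) \frac{1}{4} + 16} = \frac{0}{- \frac{1}{3} + 16} = \frac{0}{\frac{47}{3}} = 0 \cdot \frac{3}{47} = 0$)
$p O - 81 = 0 \cdot 0 - 81 = 0 - 81 = -81$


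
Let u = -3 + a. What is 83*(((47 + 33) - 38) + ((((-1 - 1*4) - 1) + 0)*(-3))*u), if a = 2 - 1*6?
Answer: -6972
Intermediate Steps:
a = -4 (a = 2 - 6 = -4)
u = -7 (u = -3 - 4 = -7)
83*(((47 + 33) - 38) + ((((-1 - 1*4) - 1) + 0)*(-3))*u) = 83*(((47 + 33) - 38) + ((((-1 - 1*4) - 1) + 0)*(-3))*(-7)) = 83*((80 - 38) + ((((-1 - 4) - 1) + 0)*(-3))*(-7)) = 83*(42 + (((-5 - 1) + 0)*(-3))*(-7)) = 83*(42 + ((-6 + 0)*(-3))*(-7)) = 83*(42 - 6*(-3)*(-7)) = 83*(42 + 18*(-7)) = 83*(42 - 126) = 83*(-84) = -6972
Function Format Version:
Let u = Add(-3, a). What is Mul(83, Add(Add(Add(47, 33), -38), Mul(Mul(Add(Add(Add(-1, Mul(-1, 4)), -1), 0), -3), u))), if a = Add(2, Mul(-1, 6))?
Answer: -6972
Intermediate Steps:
a = -4 (a = Add(2, -6) = -4)
u = -7 (u = Add(-3, -4) = -7)
Mul(83, Add(Add(Add(47, 33), -38), Mul(Mul(Add(Add(Add(-1, Mul(-1, 4)), -1), 0), -3), u))) = Mul(83, Add(Add(Add(47, 33), -38), Mul(Mul(Add(Add(Add(-1, Mul(-1, 4)), -1), 0), -3), -7))) = Mul(83, Add(Add(80, -38), Mul(Mul(Add(Add(Add(-1, -4), -1), 0), -3), -7))) = Mul(83, Add(42, Mul(Mul(Add(Add(-5, -1), 0), -3), -7))) = Mul(83, Add(42, Mul(Mul(Add(-6, 0), -3), -7))) = Mul(83, Add(42, Mul(Mul(-6, -3), -7))) = Mul(83, Add(42, Mul(18, -7))) = Mul(83, Add(42, -126)) = Mul(83, -84) = -6972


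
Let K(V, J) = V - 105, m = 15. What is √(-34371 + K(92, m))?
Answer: 4*I*√2149 ≈ 185.43*I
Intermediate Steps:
K(V, J) = -105 + V
√(-34371 + K(92, m)) = √(-34371 + (-105 + 92)) = √(-34371 - 13) = √(-34384) = 4*I*√2149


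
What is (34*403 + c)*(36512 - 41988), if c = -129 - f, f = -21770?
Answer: -193538268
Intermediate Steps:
c = 21641 (c = -129 - 1*(-21770) = -129 + 21770 = 21641)
(34*403 + c)*(36512 - 41988) = (34*403 + 21641)*(36512 - 41988) = (13702 + 21641)*(-5476) = 35343*(-5476) = -193538268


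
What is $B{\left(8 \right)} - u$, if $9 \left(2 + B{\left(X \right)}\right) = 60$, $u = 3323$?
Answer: $- \frac{9955}{3} \approx -3318.3$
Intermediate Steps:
$B{\left(X \right)} = \frac{14}{3}$ ($B{\left(X \right)} = -2 + \frac{1}{9} \cdot 60 = -2 + \frac{20}{3} = \frac{14}{3}$)
$B{\left(8 \right)} - u = \frac{14}{3} - 3323 = - \frac{9955}{3}$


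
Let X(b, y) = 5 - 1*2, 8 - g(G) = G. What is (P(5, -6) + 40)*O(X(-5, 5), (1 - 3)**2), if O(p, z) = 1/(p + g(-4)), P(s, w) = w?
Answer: 34/15 ≈ 2.2667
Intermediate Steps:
g(G) = 8 - G
X(b, y) = 3 (X(b, y) = 5 - 2 = 3)
O(p, z) = 1/(12 + p) (O(p, z) = 1/(p + (8 - 1*(-4))) = 1/(p + (8 + 4)) = 1/(p + 12) = 1/(12 + p))
(P(5, -6) + 40)*O(X(-5, 5), (1 - 3)**2) = (-6 + 40)/(12 + 3) = 34/15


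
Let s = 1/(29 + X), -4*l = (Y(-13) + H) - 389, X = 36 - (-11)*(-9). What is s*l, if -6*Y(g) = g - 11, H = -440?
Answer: -825/136 ≈ -6.0662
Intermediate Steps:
Y(g) = 11/6 - g/6 (Y(g) = -(g - 11)/6 = -(-11 + g)/6 = 11/6 - g/6)
X = -63 (X = 36 - 1*99 = 36 - 99 = -63)
l = 825/4 (l = -(((11/6 - ⅙*(-13)) - 440) - 389)/4 = -(((11/6 + 13/6) - 440) - 389)/4 = -((4 - 440) - 389)/4 = -(-436 - 389)/4 = -¼*(-825) = 825/4 ≈ 206.25)
s = -1/34 (s = 1/(29 - 63) = 1/(-34) = -1/34 ≈ -0.029412)
s*l = -1/34*825/4 = -825/136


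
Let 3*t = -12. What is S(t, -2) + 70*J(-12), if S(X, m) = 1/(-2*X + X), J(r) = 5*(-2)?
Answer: -2799/4 ≈ -699.75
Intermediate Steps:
t = -4 (t = (⅓)*(-12) = -4)
J(r) = -10
S(X, m) = -1/X (S(X, m) = 1/(-X) = -1/X)
S(t, -2) + 70*J(-12) = -1/(-4) + 70*(-10) = -1*(-¼) - 700 = ¼ - 700 = -2799/4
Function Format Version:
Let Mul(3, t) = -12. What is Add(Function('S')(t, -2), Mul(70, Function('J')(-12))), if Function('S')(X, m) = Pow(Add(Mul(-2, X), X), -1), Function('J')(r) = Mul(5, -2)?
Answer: Rational(-2799, 4) ≈ -699.75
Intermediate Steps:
t = -4 (t = Mul(Rational(1, 3), -12) = -4)
Function('J')(r) = -10
Function('S')(X, m) = Mul(-1, Pow(X, -1)) (Function('S')(X, m) = Pow(Mul(-1, X), -1) = Mul(-1, Pow(X, -1)))
Add(Function('S')(t, -2), Mul(70, Function('J')(-12))) = Add(Mul(-1, Pow(-4, -1)), Mul(70, -10)) = Add(Mul(-1, Rational(-1, 4)), -700) = Add(Rational(1, 4), -700) = Rational(-2799, 4)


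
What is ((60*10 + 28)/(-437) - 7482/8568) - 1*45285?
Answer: -28260911983/624036 ≈ -45287.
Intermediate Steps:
((60*10 + 28)/(-437) - 7482/8568) - 1*45285 = ((600 + 28)*(-1/437) - 7482*1/8568) - 45285 = (628*(-1/437) - 1247/1428) - 45285 = (-628/437 - 1247/1428) - 45285 = -1441723/624036 - 45285 = -28260911983/624036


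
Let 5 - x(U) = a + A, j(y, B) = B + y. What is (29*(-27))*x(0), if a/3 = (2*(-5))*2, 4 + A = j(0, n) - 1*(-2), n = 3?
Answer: -50112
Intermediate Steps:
A = 1 (A = -4 + ((3 + 0) - 1*(-2)) = -4 + (3 + 2) = -4 + 5 = 1)
a = -60 (a = 3*((2*(-5))*2) = 3*(-10*2) = 3*(-20) = -60)
x(U) = 64 (x(U) = 5 - (-60 + 1) = 5 - 1*(-59) = 5 + 59 = 64)
(29*(-27))*x(0) = (29*(-27))*64 = -783*64 = -50112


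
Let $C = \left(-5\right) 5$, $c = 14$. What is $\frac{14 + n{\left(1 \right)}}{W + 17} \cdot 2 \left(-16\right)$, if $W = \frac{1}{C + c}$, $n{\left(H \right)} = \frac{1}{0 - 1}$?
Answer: $- \frac{2288}{93} \approx -24.602$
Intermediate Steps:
$C = -25$
$n{\left(H \right)} = -1$ ($n{\left(H \right)} = \frac{1}{-1} = -1$)
$W = - \frac{1}{11}$ ($W = \frac{1}{-25 + 14} = \frac{1}{-11} = - \frac{1}{11} \approx -0.090909$)
$\frac{14 + n{\left(1 \right)}}{W + 17} \cdot 2 \left(-16\right) = \frac{14 - 1}{- \frac{1}{11} + 17} \cdot 2 \left(-16\right) = \frac{13}{\frac{186}{11}} \cdot 2 \left(-16\right) = 13 \cdot \frac{11}{186} \cdot 2 \left(-16\right) = \frac{143}{186} \cdot 2 \left(-16\right) = \frac{143}{93} \left(-16\right) = - \frac{2288}{93}$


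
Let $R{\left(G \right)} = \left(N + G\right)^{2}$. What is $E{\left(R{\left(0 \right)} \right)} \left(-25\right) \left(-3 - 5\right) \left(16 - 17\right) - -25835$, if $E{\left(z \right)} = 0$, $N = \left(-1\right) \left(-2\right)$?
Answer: $25835$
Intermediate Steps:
$N = 2$
$R{\left(G \right)} = \left(2 + G\right)^{2}$
$E{\left(R{\left(0 \right)} \right)} \left(-25\right) \left(-3 - 5\right) \left(16 - 17\right) - -25835 = 0 \left(-25\right) \left(-3 - 5\right) \left(16 - 17\right) - -25835 = 0 \left(\left(-8\right) \left(-1\right)\right) + 25835 = 0 \cdot 8 + 25835 = 0 + 25835 = 25835$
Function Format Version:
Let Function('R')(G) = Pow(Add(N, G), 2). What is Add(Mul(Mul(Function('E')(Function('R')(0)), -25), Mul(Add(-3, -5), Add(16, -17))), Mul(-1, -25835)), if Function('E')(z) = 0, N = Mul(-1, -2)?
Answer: 25835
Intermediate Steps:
N = 2
Function('R')(G) = Pow(Add(2, G), 2)
Add(Mul(Mul(Function('E')(Function('R')(0)), -25), Mul(Add(-3, -5), Add(16, -17))), Mul(-1, -25835)) = Add(Mul(Mul(0, -25), Mul(Add(-3, -5), Add(16, -17))), Mul(-1, -25835)) = Add(Mul(0, Mul(-8, -1)), 25835) = Add(Mul(0, 8), 25835) = Add(0, 25835) = 25835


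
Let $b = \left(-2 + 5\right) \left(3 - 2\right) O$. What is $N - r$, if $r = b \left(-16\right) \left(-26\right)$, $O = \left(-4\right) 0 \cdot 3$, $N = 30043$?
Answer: $30043$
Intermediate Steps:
$O = 0$ ($O = 0 \cdot 3 = 0$)
$b = 0$ ($b = \left(-2 + 5\right) \left(3 - 2\right) 0 = 3 \cdot 1 \cdot 0 = 3 \cdot 0 = 0$)
$r = 0$ ($r = 0 \left(-16\right) \left(-26\right) = 0 \left(-26\right) = 0$)
$N - r = 30043 - 0 = 30043 + 0 = 30043$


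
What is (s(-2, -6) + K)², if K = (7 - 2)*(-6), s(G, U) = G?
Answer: 1024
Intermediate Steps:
K = -30 (K = 5*(-6) = -30)
(s(-2, -6) + K)² = (-2 - 30)² = (-32)² = 1024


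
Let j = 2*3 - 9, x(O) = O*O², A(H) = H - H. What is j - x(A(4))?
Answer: -3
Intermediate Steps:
A(H) = 0
x(O) = O³
j = -3 (j = 6 - 9 = -3)
j - x(A(4)) = -3 - 1*0³ = -3 - 1*0 = -3 + 0 = -3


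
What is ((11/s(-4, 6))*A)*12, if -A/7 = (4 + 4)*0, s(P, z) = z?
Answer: 0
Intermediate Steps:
A = 0 (A = -7*(4 + 4)*0 = -56*0 = -7*0 = 0)
((11/s(-4, 6))*A)*12 = ((11/6)*0)*12 = 0*12 = 0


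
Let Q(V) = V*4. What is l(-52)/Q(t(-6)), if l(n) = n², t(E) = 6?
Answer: 338/3 ≈ 112.67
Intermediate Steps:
Q(V) = 4*V
l(-52)/Q(t(-6)) = (-52)²/((4*6)) = 2704/24 = 2704*(1/24) = 338/3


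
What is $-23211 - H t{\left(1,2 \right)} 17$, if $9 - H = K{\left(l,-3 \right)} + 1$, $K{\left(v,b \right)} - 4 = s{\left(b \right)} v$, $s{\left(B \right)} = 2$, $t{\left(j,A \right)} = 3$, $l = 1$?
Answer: $-23313$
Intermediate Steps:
$K{\left(v,b \right)} = 4 + 2 v$
$H = 2$ ($H = 9 - \left(\left(4 + 2 \cdot 1\right) + 1\right) = 9 - \left(\left(4 + 2\right) + 1\right) = 9 - \left(6 + 1\right) = 9 - 7 = 2$)
$-23211 - H t{\left(1,2 \right)} 17 = -23211 - 2 \cdot 3 \cdot 17 = -23211 - 6 \cdot 17 = -23211 - 102 = -23313$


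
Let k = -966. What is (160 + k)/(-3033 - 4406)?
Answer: 806/7439 ≈ 0.10835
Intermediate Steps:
(160 + k)/(-3033 - 4406) = (160 - 966)/(-3033 - 4406) = -806/(-7439) = -806*(-1/7439) = 806/7439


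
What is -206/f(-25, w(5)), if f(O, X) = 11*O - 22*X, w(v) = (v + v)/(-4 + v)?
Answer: 206/495 ≈ 0.41616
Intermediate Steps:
w(v) = 2*v/(-4 + v) (w(v) = (2*v)/(-4 + v) = 2*v/(-4 + v))
f(O, X) = -22*X + 11*O
-206/f(-25, w(5)) = -206/(-44*5/(-4 + 5) + 11*(-25)) = -206/(-44*5/1 - 275) = -206/(-44*5 - 275) = -206/(-22*10 - 275) = -206/(-220 - 275) = -206/(-495) = -206*(-1/495) = 206/495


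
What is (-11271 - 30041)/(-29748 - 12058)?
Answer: 20656/20903 ≈ 0.98818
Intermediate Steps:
(-11271 - 30041)/(-29748 - 12058) = -41312/(-41806) = -41312*(-1/41806) = 20656/20903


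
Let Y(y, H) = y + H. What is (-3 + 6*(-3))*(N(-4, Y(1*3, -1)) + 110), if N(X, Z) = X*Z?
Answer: -2142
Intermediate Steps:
Y(y, H) = H + y
(-3 + 6*(-3))*(N(-4, Y(1*3, -1)) + 110) = (-3 + 6*(-3))*(-4*(-1 + 1*3) + 110) = (-3 - 18)*(-4*(-1 + 3) + 110) = -21*(-4*2 + 110) = -21*(-8 + 110) = -21*102 = -2142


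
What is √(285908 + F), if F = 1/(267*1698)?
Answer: √6529526557857046/151122 ≈ 534.70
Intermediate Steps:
F = 1/453366 ≈ 2.2057e-6
√(285908 + F) = √(285908 + 1/453366) = √(129620966329/453366) = √6529526557857046/151122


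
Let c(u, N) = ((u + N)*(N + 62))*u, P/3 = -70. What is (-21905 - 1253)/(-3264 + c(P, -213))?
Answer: 11579/6708297 ≈ 0.0017261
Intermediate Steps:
P = -210 (P = 3*(-70) = -210)
c(u, N) = u*(62 + N)*(N + u) (c(u, N) = ((N + u)*(62 + N))*u = ((62 + N)*(N + u))*u = u*(62 + N)*(N + u))
(-21905 - 1253)/(-3264 + c(P, -213)) = (-21905 - 1253)/(-3264 - 210*((-213)² + 62*(-213) + 62*(-210) - 213*(-210))) = -23158/(-3264 - 210*(45369 - 13206 - 13020 + 44730)) = -23158/(-3264 - 210*63873) = -23158/(-3264 - 13413330) = -23158/(-13416594) = -23158*(-1/13416594) = 11579/6708297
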